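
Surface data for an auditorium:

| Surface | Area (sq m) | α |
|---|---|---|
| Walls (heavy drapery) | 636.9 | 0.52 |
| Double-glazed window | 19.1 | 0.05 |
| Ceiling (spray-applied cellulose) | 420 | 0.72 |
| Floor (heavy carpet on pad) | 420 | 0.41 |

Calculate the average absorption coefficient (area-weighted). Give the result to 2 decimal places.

0.54

Total surface area S = 1496.0 sq m.
Weighted sum Σ Sα = 806.743.
ᾱ = A/S = 0.54.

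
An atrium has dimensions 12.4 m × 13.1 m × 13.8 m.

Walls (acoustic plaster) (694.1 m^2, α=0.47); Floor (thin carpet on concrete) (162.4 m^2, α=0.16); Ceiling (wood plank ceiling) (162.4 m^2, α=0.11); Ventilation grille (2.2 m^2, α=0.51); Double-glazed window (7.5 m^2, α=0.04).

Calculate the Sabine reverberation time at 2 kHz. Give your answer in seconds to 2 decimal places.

0.97 s

Total absorption A = 694.1*0.47 + 162.4*0.16 + 162.4*0.11 + 2.2*0.51 + 7.5*0.04
  = 326.227 + 25.984 + 17.864 + 1.122 + 0.300 = 371.497 m^2 sabins.
V = 12.4·13.1·13.8 = 2241.672 m³.
T = 0.161 V/A = 0.161·2241.672/371.497 = 0.97 s.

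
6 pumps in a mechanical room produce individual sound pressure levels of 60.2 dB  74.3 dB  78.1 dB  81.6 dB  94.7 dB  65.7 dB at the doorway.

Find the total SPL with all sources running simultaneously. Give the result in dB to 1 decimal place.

95.0 dB

Converting to relative power and adding: 10^(60.2/10) + 10^(74.3/10) + 10^(78.1/10) + 10^(81.6/10) + 10^(94.7/10) + 10^(65.7/10) = 3.192e+09.
Back to dB: 10·log₁₀ Σ = 95.0 dB.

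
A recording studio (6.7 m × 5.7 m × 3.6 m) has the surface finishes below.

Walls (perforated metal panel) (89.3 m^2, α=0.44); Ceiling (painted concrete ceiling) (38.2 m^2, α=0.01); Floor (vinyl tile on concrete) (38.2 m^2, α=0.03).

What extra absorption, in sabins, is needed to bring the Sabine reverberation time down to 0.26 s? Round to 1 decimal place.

44.3 sabins

Equivalent absorption area: A₁ = 89.3·0.44 + 38.2·0.01 + 38.2·0.03 = 40.820 m^2.
Target A₂ = 0.161·137.484/0.26 = 85.134 sabins (V = 137.484 m³).
Additional absorption ΔA = 85.134 − 40.820 = 44.3 sabins.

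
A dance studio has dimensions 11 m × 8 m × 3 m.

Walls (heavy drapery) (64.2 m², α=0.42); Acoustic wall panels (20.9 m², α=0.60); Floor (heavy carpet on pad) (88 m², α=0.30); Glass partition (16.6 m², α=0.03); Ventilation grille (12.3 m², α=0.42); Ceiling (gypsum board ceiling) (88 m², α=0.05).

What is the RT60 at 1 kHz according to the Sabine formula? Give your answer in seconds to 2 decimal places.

Equivalent absorption area: A = 64.2×0.42 + 20.9×0.60 + 88×0.30 + 16.6×0.03 + 12.3×0.42 + 88×0.05 = 75.968 m².
Room volume: 264 m³.
RT60 = 0.161 · V / A = 0.161 × 264 / 75.968 = 0.56 s.

0.56 sec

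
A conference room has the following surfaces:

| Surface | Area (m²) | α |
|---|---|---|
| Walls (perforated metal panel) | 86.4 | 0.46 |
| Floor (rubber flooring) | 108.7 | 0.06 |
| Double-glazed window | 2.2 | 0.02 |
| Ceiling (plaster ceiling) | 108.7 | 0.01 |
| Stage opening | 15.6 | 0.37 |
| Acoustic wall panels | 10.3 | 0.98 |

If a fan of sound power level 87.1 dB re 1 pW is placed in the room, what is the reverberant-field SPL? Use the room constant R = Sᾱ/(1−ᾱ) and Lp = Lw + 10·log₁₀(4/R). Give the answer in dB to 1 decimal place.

74.2 dB

A = 63.263 sabins; S = 331.9 m².
ᾱ = 63.263/331.9 = 0.1906; R = Sᾱ/(1−ᾱ) = 63.263/(1−0.1906) = 78.160 m².
Lp = 87.1 + 10·log₁₀(4/78.160) = 87.1 + (-12.91) = 74.2 dB.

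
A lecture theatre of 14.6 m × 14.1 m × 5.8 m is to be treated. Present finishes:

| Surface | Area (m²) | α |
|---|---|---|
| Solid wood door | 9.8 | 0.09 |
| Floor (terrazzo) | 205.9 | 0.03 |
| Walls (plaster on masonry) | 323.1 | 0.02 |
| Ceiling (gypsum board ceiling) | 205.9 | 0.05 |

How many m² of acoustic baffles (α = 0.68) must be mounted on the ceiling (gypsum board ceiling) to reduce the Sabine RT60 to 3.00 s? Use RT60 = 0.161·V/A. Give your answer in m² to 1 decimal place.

A₁ = Σ Sᵢαᵢ = 9.8×0.09 + 205.9×0.03 + 323.1×0.02 + 205.9×0.05 = 23.816 sabins.
Required A₂ = 0.161·1193.988/3.00 = 64.077 sabins.
Absorption to add: 64.077 − 23.816 = 40.261 sabins.
Net gain per m²: Δα = 0.68 − 0.05 = 0.63.
Panel area = 40.261 / 0.63 = 63.9 m².

63.9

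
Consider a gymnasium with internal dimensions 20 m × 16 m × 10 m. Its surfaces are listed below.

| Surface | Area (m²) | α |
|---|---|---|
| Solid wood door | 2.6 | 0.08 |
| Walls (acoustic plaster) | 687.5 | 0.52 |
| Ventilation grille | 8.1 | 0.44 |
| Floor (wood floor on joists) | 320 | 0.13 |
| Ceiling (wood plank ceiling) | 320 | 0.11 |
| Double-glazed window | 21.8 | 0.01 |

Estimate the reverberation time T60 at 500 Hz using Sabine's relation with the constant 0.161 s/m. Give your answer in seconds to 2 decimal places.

Summing Sᵢαᵢ: 0.208 + 357.500 + 3.564 + 41.600 + 35.200 + 0.218 → A = 438.290 sabins.
V = 20·16·10 = 3200 m³.
Sabine: RT60 = 0.161 × 3200 / 438.290 = 1.18 s.

1.18 sec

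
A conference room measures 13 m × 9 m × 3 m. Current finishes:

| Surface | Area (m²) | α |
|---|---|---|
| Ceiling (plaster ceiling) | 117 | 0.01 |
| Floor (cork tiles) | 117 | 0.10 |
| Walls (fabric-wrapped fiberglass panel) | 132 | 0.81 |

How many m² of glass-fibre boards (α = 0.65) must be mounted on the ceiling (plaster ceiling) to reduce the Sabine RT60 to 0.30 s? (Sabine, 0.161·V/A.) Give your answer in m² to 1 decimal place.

107.2

Equivalent absorption area: A₁ = 117*0.01 + 117*0.10 + 132*0.81 = 119.790 m².
V = 351 m³. Target absorption A₂ = 0.161 × 351 / 0.30 = 188.370 sabins.
Absorption to add: 188.370 − 119.790 = 68.580 sabins.
Each m² of panel replacing the ceiling (plaster ceiling) adds (0.65 − 0.01) = 0.64 sabins.
Panel area = 68.580 / 0.64 = 107.2 m².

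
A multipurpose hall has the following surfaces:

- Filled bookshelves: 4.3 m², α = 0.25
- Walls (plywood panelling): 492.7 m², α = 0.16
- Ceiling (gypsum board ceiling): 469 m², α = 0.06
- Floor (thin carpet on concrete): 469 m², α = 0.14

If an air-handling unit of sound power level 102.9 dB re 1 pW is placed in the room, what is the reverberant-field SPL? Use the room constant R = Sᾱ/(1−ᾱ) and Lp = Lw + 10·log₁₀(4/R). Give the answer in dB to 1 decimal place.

86.0 dB

Σ(Sᵢαᵢ) = 4.3·0.25 + 492.7·0.16 + 469·0.06 + 469·0.14 = 173.707; total area S = 1435.0 m².
ᾱ = 173.707/1435.0 = 0.1211; R = Sᾱ/(1−ᾱ) = 173.707/(1−0.1211) = 197.641 m².
Lp = Lw + 10 log₁₀(4/R) = 102.9 -16.94 = 86.0 dB.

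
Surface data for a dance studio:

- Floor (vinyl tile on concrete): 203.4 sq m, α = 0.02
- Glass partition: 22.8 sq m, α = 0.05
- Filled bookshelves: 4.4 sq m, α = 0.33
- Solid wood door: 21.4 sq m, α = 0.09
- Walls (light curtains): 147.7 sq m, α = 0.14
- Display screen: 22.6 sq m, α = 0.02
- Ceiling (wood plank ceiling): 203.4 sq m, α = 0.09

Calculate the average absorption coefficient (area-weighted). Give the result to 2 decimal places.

0.08

S = Σ Sᵢ = 203.4 + 22.8 + 4.4 + 21.4 + 147.7 + 22.6 + 203.4 = 625.7 sq m.
Σ(Sᵢαᵢ) = 203.4·0.02 + 22.8·0.05 + 4.4·0.33 + 21.4·0.09 + 147.7·0.14 + 22.6·0.02 + 203.4·0.09 = 48.022.
ᾱ = 48.022 / 625.7 = 0.08.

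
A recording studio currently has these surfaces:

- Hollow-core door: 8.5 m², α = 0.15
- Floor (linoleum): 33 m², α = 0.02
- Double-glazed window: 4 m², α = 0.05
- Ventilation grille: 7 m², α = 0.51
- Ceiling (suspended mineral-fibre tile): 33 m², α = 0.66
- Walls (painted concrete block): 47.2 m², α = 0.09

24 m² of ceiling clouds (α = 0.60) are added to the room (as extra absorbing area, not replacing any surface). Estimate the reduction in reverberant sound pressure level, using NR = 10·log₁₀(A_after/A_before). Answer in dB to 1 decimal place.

1.6 dB

A_before = Σ Sᵢαᵢ = 8.5·0.15 + 33·0.02 + 4·0.05 + 7·0.51 + 33·0.66 + 47.2·0.09 = 31.733 sabins.
Added absorption = 24 × 0.60 = 14.400 sabins.
New total A_after = 46.133 sabins.
Reduction = 10 log₁₀(A_after/A_before) = 10 log₁₀(1.4538) = 1.6 dB.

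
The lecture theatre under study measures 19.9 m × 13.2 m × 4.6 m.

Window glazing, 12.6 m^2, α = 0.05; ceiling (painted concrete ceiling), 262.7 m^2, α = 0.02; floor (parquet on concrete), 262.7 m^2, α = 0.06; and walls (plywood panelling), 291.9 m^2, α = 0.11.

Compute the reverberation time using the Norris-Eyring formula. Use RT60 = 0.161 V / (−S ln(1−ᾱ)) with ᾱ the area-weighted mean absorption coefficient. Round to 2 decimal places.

Total surface area S = 12.6 + 262.7 + 262.7 + 291.9 = 829.9 m^2.
Σ(Sᵢαᵢ) = 12.6×0.05 + 262.7×0.02 + 262.7×0.06 + 291.9×0.11 = 53.755.
ᾱ = 53.755 / 829.9 = 0.0648.
−S·ln(1−ᾱ) = −829.9 × ln(1 − 0.0648) = 55.599.
V = 19.9 × 13.2 × 4.6 = 1208.328 m³.
T = 0.161·V/[−S·ln(1−ᾱ)] = 0.161·1208.328/55.599 = 3.50 s.

3.50 sec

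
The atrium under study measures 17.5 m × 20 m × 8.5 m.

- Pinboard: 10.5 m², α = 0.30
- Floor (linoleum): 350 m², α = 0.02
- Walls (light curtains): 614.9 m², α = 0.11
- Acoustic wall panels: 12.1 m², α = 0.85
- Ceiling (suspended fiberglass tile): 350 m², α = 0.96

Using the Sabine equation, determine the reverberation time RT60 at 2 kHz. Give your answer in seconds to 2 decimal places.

Equivalent absorption area: A = 10.5·0.30 + 350·0.02 + 614.9·0.11 + 12.1·0.85 + 350·0.96 = 424.074 m².
Room volume: 2975 m³.
T = 0.161 V/A = 0.161·2975/424.074 = 1.13 s.

1.13 seconds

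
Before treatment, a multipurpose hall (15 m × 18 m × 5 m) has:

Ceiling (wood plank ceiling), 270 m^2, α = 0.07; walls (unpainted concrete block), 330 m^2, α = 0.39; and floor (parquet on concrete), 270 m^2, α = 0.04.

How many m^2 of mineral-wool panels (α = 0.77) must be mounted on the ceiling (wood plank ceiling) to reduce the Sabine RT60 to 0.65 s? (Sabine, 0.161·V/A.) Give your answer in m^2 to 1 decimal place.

A₁ = Σ Sᵢαᵢ = 270×0.07 + 330×0.39 + 270×0.04 = 158.400 sabins.
Required A₂ = 0.161·1350/0.65 = 334.385 sabins.
Absorption to add: 334.385 − 158.400 = 175.985 sabins.
Net gain per m^2: Δα = 0.77 − 0.07 = 0.70.
Area = ΔA/Δα = 175.985/0.70 = 251.4 m^2.

251.4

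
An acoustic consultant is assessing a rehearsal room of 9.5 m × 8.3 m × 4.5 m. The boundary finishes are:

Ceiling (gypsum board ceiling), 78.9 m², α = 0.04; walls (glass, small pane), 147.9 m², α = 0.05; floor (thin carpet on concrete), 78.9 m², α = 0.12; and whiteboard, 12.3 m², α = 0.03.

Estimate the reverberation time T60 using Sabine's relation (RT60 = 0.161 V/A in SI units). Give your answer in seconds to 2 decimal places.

2.80 seconds

A = Σ Sᵢαᵢ = 78.9*0.04 + 147.9*0.05 + 78.9*0.12 + 12.3*0.03 = 20.388 sabins.
Room volume: 354.825 m³.
T = 0.161 V/A = 0.161·354.825/20.388 = 2.80 s.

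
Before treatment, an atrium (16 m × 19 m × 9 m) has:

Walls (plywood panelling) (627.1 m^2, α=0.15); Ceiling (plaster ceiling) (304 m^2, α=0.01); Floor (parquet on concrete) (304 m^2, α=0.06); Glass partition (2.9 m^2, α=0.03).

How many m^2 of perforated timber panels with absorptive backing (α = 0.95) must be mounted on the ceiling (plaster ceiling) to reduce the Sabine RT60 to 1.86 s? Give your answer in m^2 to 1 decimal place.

129.1

Total absorption A₁ = 627.1*0.15 + 304*0.01 + 304*0.06 + 2.9*0.03
  = 94.065 + 3.040 + 18.240 + 0.087 = 115.432 m^2 sabins.
V = 2736 m³. Target absorption A₂ = 0.161 × 2736 / 1.86 = 236.826 sabins.
Absorption to add: 236.826 − 115.432 = 121.394 sabins.
Each m^2 of panel replacing the ceiling (plaster ceiling) adds (0.95 − 0.01) = 0.94 sabins.
Area = ΔA/Δα = 121.394/0.94 = 129.1 m^2.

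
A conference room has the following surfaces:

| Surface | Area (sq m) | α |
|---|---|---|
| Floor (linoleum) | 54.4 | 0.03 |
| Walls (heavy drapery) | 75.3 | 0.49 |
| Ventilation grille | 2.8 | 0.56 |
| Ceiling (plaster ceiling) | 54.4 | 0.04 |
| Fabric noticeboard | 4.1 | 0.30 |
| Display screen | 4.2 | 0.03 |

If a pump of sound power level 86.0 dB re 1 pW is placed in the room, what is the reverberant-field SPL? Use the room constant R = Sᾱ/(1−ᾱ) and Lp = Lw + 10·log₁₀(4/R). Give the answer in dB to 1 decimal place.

74.5 dB

Σ(Sᵢαᵢ) = 54.4×0.03 + 75.3×0.49 + 2.8×0.56 + 54.4×0.04 + 4.1×0.30 + 4.2×0.03 = 43.629; total area S = 195.2 sq m.
ᾱ = 43.629/195.2 = 0.2235; R = Sᾱ/(1−ᾱ) = 43.629/(1−0.2235) = 56.187 sq m.
Lp = 86.0 + 10·log₁₀(4/56.187) = 86.0 + (-11.48) = 74.5 dB.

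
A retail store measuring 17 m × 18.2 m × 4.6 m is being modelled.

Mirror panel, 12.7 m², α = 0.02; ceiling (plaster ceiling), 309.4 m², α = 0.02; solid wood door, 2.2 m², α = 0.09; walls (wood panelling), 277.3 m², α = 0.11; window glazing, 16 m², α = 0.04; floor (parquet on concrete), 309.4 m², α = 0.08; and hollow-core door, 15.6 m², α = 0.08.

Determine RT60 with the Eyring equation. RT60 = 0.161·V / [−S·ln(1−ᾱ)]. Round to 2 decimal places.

3.47 sec

Total surface area S = 12.7 + 309.4 + 2.2 + 277.3 + 16 + 309.4 + 15.6 = 942.6 m².
Absorption A = 12.7×0.02 + 309.4×0.02 + 2.2×0.09 + 277.3×0.11 + 16×0.04 + 309.4×0.08 + 15.6×0.08 = 63.783 sabins.
Mean coefficient ᾱ = A/S = 0.0677.
−S·ln(1−ᾱ) = −942.6 × ln(1 − 0.0677) = 66.077.
V = 17 × 18.2 × 4.6 = 1423.24 m³.
RT60 = 0.161 × 1423.24 / 66.077 = 3.47 s.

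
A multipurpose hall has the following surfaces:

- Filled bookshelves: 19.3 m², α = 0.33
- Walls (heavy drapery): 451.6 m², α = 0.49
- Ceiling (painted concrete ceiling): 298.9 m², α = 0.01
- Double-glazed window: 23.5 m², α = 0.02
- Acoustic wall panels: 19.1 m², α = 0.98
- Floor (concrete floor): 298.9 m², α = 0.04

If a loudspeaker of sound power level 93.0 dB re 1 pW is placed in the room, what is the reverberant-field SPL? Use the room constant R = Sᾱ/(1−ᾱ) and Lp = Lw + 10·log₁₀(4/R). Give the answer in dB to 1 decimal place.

Σ(Sᵢαᵢ) = 19.3×0.33 + 451.6×0.49 + 298.9×0.01 + 23.5×0.02 + 19.1×0.98 + 298.9×0.04 = 261.786; total area S = 1111.3 m².
ᾱ = 261.786/1111.3 = 0.2356; R = Sᾱ/(1−ᾱ) = 261.786/(1−0.2356) = 342.473 m².
Lp = Lw + 10 log₁₀(4/R) = 93.0 -19.33 = 73.7 dB.

73.7 dB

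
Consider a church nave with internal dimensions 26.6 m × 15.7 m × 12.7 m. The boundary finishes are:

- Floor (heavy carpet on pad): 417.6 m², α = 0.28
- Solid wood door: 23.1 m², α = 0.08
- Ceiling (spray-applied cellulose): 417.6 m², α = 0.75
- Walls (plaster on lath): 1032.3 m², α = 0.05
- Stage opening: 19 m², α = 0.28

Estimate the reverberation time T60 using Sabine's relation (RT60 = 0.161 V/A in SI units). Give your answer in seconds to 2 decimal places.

1.75 sec

Equivalent absorption area: A = 417.6×0.28 + 23.1×0.08 + 417.6×0.75 + 1032.3×0.05 + 19×0.28 = 488.911 m².
V = 26.6·15.7·12.7 = 5303.774 m³.
T = 0.161 V/A = 0.161·5303.774/488.911 = 1.75 s.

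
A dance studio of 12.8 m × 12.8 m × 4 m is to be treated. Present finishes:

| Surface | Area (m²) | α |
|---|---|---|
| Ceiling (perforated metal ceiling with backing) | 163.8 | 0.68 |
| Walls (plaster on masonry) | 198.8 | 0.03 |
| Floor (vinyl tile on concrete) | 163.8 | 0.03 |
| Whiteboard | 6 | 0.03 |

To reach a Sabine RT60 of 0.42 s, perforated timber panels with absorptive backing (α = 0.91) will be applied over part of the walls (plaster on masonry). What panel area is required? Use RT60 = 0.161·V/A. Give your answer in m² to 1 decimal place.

146.3

Summing Sᵢαᵢ: 111.384 + 5.964 + 4.914 + 0.180 → A₁ = 122.442 sabins.
Required A₂ = 0.161·655.36/0.42 = 251.221 sabins.
Absorption to add: 251.221 − 122.442 = 128.779 sabins.
Net gain per m²: Δα = 0.91 − 0.03 = 0.88.
Panel area = 128.779 / 0.88 = 146.3 m².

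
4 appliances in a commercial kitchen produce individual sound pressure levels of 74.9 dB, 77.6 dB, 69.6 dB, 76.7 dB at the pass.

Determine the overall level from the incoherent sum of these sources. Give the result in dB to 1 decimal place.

81.6 dB

Sum in the linear (power) domain: Σ 10^(Lᵢ/10) = 10^(74.9/10) + 10^(77.6/10) + 10^(69.6/10) + 10^(76.7/10) = 1.443e+08.
Back to dB: 10·log₁₀ Σ = 81.6 dB.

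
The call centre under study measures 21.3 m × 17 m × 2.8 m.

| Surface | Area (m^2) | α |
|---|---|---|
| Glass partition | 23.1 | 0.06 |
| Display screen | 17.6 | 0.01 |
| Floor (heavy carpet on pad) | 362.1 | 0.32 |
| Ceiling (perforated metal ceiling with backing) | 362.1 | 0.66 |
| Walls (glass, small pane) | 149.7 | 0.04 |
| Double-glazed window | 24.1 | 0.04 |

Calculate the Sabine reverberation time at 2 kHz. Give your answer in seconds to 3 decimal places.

Summing Sᵢαᵢ: 1.386 + 0.176 + 115.872 + 238.986 + 5.988 + 0.964 → A = 363.372 sabins.
Volume V = 21.3 × 17 × 2.8 = 1013.88 m³.
Sabine: RT60 = 0.161 × 1013.88 / 363.372 = 0.449 s.

0.449 s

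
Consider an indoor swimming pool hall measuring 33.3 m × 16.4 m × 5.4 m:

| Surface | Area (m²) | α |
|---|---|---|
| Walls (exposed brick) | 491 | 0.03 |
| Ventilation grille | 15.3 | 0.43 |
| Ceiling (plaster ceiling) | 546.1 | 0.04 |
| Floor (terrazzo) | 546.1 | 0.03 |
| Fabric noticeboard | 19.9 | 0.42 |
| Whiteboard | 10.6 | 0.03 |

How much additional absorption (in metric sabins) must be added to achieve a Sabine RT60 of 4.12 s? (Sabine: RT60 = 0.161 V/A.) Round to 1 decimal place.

Summing Sᵢαᵢ: 14.730 + 6.579 + 21.844 + 16.383 + 8.358 + 0.318 → A₁ = 68.212 sabins.
Target A₂ = 0.161·2949.048/4.12 = 115.242 sabins (V = 2949.048 m³).
Shortfall: 115.242 − 68.212 = 47.0 sabins.

47.0 sabins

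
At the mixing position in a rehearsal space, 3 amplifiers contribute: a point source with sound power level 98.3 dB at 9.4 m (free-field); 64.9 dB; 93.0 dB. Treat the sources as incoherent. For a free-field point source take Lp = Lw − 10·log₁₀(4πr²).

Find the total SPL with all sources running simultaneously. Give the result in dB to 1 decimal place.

Source at 9.4 m: Lp = 98.3 − 10·log₁₀(4π·9.4²) = 98.3 − 10·log₁₀(1110.365) = 67.8 dB.
Σ 10^(Lᵢ/10) = 2.004e+09.
Back to dB: 10·log₁₀ Σ = 93.0 dB.

93.0 dB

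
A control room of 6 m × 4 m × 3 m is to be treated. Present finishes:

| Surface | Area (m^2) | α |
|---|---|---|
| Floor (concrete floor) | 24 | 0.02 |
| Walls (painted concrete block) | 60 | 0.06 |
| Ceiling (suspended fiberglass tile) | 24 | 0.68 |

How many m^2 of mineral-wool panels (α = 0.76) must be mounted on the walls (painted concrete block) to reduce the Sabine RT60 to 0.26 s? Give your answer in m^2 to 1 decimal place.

Total absorption A₁ = 24×0.02 + 60×0.06 + 24×0.68
  = 0.480 + 3.600 + 16.320 = 20.400 m^2 sabins.
V = 72 m³. Target absorption A₂ = 0.161 × 72 / 0.26 = 44.585 sabins.
ΔA needed = 44.585 − 20.400 = 24.185 sabins.
Each m^2 of panel replacing the walls (painted concrete block) adds (0.76 − 0.06) = 0.70 sabins.
Panel area = 24.185 / 0.70 = 34.5 m^2.

34.5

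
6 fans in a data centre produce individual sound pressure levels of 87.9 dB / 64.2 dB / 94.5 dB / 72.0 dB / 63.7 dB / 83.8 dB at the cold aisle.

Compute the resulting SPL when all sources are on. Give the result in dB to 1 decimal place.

95.7 dB

Σ 10^(Lᵢ/10) = 3.696e+09.
Combined level = 10 log₁₀(3.696e+09) = 95.7 dB.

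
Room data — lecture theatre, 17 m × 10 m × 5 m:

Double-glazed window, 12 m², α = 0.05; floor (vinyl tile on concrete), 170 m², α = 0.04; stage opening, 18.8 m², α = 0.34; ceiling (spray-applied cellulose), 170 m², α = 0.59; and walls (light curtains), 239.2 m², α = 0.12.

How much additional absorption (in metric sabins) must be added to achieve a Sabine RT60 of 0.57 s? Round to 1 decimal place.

Total absorption A₁ = 12*0.05 + 170*0.04 + 18.8*0.34 + 170*0.59 + 239.2*0.12
  = 0.600 + 6.800 + 6.392 + 100.300 + 28.704 = 142.796 m² sabins.
Target A₂ = 0.161·850/0.57 = 240.088 sabins (V = 850 m³).
Additional absorption ΔA = 240.088 − 142.796 = 97.3 sabins.

97.3 sabins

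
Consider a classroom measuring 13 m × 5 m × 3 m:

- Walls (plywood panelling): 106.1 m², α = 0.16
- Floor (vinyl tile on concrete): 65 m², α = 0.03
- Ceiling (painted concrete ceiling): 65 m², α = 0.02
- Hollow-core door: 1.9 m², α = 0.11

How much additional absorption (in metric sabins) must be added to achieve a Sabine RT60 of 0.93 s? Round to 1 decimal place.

13.3 sabins

Total absorption A₁ = 106.1×0.16 + 65×0.03 + 65×0.02 + 1.9×0.11
  = 16.976 + 1.950 + 1.300 + 0.209 = 20.435 m² sabins.
Target A₂ = 0.161·195/0.93 = 33.758 sabins (V = 195 m³).
ΔA = A₂ − A₁ = 33.758 − 20.435 = 13.3 sabins.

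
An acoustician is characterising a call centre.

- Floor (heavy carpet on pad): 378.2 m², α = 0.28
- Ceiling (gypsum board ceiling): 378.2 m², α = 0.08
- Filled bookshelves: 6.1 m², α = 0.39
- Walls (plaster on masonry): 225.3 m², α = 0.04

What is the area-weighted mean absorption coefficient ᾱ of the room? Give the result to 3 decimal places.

0.149

S = Σ Sᵢ = 378.2 + 378.2 + 6.1 + 225.3 = 987.8 m².
Σ(Sᵢαᵢ) = 378.2·0.28 + 378.2·0.08 + 6.1·0.39 + 225.3·0.04 = 147.543.
ᾱ = 147.543 / 987.8 = 0.149.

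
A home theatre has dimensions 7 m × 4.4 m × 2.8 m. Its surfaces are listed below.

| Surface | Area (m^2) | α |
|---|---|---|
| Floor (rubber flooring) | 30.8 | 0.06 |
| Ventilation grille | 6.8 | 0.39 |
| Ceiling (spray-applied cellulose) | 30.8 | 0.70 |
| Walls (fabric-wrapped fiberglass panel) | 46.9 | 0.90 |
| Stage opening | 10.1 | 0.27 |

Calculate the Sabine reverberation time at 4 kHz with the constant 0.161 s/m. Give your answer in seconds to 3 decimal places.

Total absorption A = 30.8*0.06 + 6.8*0.39 + 30.8*0.70 + 46.9*0.90 + 10.1*0.27
  = 1.848 + 2.652 + 21.560 + 42.210 + 2.727 = 70.997 m^2 sabins.
Room volume: 86.24 m³.
RT60 = 0.161 · V / A = 0.161 × 86.24 / 70.997 = 0.196 s.

0.196 s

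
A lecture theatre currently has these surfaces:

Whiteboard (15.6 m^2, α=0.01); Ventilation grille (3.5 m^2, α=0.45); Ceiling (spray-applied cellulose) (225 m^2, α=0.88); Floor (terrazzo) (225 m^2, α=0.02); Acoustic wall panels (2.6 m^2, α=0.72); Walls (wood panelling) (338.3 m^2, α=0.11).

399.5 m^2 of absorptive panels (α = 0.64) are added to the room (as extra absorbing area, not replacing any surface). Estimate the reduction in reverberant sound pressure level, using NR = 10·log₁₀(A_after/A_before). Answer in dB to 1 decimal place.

Equivalent absorption area: A_before = 15.6*0.01 + 3.5*0.45 + 225*0.88 + 225*0.02 + 2.6*0.72 + 338.3*0.11 = 243.316 m^2.
Added absorption = 399.5 × 0.64 = 255.680 sabins.
A_after = 243.316 + 255.680 = 498.996 sabins.
NR = 10·log₁₀(498.996/243.316) = 3.1 dB.

3.1 dB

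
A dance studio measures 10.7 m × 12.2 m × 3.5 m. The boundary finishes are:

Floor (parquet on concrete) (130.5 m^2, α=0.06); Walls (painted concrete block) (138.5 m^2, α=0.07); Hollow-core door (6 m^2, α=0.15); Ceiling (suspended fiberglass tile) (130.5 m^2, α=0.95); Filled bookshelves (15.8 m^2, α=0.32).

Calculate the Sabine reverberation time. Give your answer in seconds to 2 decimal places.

0.50 s

Total absorption A = 130.5·0.06 + 138.5·0.07 + 6·0.15 + 130.5·0.95 + 15.8·0.32
  = 7.830 + 9.695 + 0.900 + 123.975 + 5.056 = 147.456 m^2 sabins.
Volume V = 10.7 × 12.2 × 3.5 = 456.89 m³.
T = 0.161 V/A = 0.161·456.89/147.456 = 0.50 s.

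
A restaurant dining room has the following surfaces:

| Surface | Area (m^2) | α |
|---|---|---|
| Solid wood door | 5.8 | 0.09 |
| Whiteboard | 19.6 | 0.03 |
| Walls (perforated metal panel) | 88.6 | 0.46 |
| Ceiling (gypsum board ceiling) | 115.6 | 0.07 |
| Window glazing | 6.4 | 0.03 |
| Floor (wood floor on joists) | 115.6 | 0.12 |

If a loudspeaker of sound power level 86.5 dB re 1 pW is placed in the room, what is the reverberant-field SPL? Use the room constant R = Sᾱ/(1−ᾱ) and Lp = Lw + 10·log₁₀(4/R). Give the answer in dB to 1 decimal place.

Σ(Sᵢαᵢ) = 5.8×0.09 + 19.6×0.03 + 88.6×0.46 + 115.6×0.07 + 6.4×0.03 + 115.6×0.12 = 64.022; total area S = 351.6 m^2.
ᾱ = 0.1821, so room constant R = A/(1−ᾱ) = 78.276 m^2.
Lp = 86.5 + 10·log₁₀(4/78.276) = 86.5 + (-12.92) = 73.6 dB.

73.6 dB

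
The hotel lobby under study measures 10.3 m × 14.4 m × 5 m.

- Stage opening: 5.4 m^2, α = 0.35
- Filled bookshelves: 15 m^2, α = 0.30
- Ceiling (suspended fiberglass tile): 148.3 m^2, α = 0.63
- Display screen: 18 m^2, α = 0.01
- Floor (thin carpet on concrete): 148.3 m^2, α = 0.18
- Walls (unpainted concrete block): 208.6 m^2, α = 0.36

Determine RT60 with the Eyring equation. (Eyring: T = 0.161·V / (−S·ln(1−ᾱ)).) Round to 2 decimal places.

S = Σ Sᵢ = 543.6 m^2.
Absorption A = 5.4×0.35 + 15×0.30 + 148.3×0.63 + 18×0.01 + 148.3×0.18 + 208.6×0.36 = 201.789 sabins.
Mean coefficient ᾱ = A/S = 0.3712.
−S·ln(1−ᾱ) = −543.6 × ln(1 − 0.3712) = 252.199.
V = 10.3 × 14.4 × 5 = 741.6 m³.
T = 0.161·V/[−S·ln(1−ᾱ)] = 0.161·741.6/252.199 = 0.47 s.

0.47 sec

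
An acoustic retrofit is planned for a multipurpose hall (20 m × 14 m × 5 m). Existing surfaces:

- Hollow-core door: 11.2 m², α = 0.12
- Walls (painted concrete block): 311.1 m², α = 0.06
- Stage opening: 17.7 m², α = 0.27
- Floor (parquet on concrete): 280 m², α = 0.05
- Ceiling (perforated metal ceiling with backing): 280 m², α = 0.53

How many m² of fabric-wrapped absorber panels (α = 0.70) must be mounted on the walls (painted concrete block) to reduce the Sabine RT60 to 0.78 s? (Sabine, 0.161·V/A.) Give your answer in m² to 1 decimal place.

159.0

Summing Sᵢαᵢ: 1.344 + 18.666 + 4.779 + 14.000 + 148.400 → A₁ = 187.189 sabins.
V = 1400 m³. Target absorption A₂ = 0.161 × 1400 / 0.78 = 288.974 sabins.
ΔA needed = 288.974 − 187.189 = 101.785 sabins.
Each m² of panel replacing the walls (painted concrete block) adds (0.70 − 0.06) = 0.64 sabins.
Panel area = 101.785 / 0.64 = 159.0 m².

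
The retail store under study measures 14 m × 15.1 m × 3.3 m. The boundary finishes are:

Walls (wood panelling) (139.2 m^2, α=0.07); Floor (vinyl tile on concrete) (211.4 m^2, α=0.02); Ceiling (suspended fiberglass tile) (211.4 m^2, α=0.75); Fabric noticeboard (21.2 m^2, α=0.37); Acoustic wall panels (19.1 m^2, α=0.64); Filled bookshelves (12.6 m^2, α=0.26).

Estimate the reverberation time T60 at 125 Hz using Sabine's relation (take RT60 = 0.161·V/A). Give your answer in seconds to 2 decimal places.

Total absorption A = 139.2×0.07 + 211.4×0.02 + 211.4×0.75 + 21.2×0.37 + 19.1×0.64 + 12.6×0.26
  = 9.744 + 4.228 + 158.550 + 7.844 + 12.224 + 3.276 = 195.866 m^2 sabins.
Volume V = 14 × 15.1 × 3.3 = 697.62 m³.
Sabine: RT60 = 0.161 × 697.62 / 195.866 = 0.57 s.

0.57 seconds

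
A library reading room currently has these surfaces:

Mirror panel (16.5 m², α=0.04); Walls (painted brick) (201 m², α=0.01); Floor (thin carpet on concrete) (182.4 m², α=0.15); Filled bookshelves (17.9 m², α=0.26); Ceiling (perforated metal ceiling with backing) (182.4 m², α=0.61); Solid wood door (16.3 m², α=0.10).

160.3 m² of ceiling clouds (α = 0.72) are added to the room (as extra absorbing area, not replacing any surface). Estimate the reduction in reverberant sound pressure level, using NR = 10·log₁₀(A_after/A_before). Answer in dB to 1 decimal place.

Equivalent absorption area: A_before = 16.5×0.04 + 201×0.01 + 182.4×0.15 + 17.9×0.26 + 182.4×0.61 + 16.3×0.10 = 147.578 m².
Treatment contributes 160.3·0.72 = 115.416 sabins.
New total A_after = 262.994 sabins.
Reduction = 10 log₁₀(A_after/A_before) = 10 log₁₀(1.7821) = 2.5 dB.

2.5 dB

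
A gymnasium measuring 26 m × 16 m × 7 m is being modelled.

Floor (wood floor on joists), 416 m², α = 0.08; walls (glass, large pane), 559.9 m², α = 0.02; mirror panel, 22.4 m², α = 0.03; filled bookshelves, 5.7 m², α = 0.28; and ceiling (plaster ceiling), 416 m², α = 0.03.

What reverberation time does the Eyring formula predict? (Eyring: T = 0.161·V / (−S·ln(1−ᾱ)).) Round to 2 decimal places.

7.75 s

S = Σ Sᵢ = 1420.0 m².
Absorption A = 416×0.08 + 559.9×0.02 + 22.4×0.03 + 5.7×0.28 + 416×0.03 = 59.226 sabins.
ᾱ = 59.226 / 1420.0 = 0.0417.
Eyring denominator: −S ln(1−ᾱ) = 60.484.
V = 26 × 16 × 7 = 2912 m³.
RT60 = 0.161 × 2912 / 60.484 = 7.75 s.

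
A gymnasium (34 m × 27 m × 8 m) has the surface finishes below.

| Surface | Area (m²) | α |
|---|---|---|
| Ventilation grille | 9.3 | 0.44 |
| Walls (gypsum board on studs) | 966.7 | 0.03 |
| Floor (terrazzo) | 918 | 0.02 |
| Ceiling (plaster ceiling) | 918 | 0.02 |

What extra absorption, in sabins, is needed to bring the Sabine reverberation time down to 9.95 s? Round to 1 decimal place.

49.0 sabins

Summing Sᵢαᵢ: 4.092 + 29.001 + 18.360 + 18.360 → A₁ = 69.813 sabins.
For T = 9.95 s, need A₂ = 0.161·V/T = 0.161·7344/9.95 = 118.833 sabins.
Additional absorption ΔA = 118.833 − 69.813 = 49.0 sabins.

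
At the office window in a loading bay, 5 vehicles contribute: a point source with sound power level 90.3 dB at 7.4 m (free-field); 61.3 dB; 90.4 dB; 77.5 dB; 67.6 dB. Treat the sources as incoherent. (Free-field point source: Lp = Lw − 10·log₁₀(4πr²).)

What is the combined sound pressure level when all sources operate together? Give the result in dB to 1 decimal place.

90.6 dB

Source at 7.4 m: Lp = 90.3 − 10·log₁₀(4π·7.4²) = 90.3 − 10·log₁₀(688.134) = 61.9 dB.
Sum in the linear (power) domain: Σ 10^(Lᵢ/10) = 10^(61.9/10) + 10^(61.3/10) + 10^(90.4/10) + 10^(77.5/10) + 10^(67.6/10) = 1.161e+09.
Back to dB: 10·log₁₀ Σ = 90.6 dB.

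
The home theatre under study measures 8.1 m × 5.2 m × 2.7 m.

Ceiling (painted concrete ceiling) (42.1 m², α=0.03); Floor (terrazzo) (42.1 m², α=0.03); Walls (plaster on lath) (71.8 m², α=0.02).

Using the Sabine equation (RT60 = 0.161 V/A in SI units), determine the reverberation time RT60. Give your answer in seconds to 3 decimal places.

Equivalent absorption area: A = 42.1×0.03 + 42.1×0.03 + 71.8×0.02 = 3.962 m².
V = 8.1·5.2·2.7 = 113.724 m³.
T = 0.161 V/A = 0.161·113.724/3.962 = 4.621 s.

4.621 sec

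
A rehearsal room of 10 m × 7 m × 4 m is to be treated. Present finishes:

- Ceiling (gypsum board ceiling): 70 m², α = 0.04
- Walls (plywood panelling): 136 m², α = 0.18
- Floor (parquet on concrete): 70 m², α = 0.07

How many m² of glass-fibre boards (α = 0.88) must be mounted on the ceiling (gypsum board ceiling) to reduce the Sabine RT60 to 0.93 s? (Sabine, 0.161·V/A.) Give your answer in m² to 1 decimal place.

19.4

Equivalent absorption area: A₁ = 70×0.04 + 136×0.18 + 70×0.07 = 32.180 m².
V = 280 m³. Target absorption A₂ = 0.161 × 280 / 0.93 = 48.473 sabins.
Absorption to add: 48.473 − 32.180 = 16.293 sabins.
Each m² of panel replacing the ceiling (gypsum board ceiling) adds (0.88 − 0.04) = 0.84 sabins.
Area = ΔA/Δα = 16.293/0.84 = 19.4 m².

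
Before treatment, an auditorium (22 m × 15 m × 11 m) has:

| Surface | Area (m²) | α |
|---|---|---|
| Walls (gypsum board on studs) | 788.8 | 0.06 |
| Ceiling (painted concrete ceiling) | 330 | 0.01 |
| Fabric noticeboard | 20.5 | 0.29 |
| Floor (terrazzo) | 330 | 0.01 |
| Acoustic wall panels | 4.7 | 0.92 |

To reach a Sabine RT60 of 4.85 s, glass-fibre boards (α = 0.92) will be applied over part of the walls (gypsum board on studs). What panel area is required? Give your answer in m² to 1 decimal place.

Summing Sᵢαᵢ: 47.328 + 3.300 + 5.945 + 3.300 + 4.324 → A₁ = 64.197 sabins.
Required A₂ = 0.161·3630/4.85 = 120.501 sabins.
Absorption to add: 120.501 − 64.197 = 56.304 sabins.
Each m² of panel replacing the walls (gypsum board on studs) adds (0.92 − 0.06) = 0.86 sabins.
Panel area = 56.304 / 0.86 = 65.5 m².

65.5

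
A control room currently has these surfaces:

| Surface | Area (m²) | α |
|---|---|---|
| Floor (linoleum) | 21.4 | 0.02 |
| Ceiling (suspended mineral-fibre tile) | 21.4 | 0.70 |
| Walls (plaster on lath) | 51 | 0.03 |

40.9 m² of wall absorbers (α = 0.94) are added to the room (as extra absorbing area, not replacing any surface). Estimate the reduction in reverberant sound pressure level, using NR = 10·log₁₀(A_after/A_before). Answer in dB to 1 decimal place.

Summing Sᵢαᵢ: 0.428 + 14.980 + 1.530 → A_before = 16.938 sabins.
Added absorption = 40.9 × 0.94 = 38.446 sabins.
New total A_after = 55.384 sabins.
NR = 10·log₁₀(55.384/16.938) = 5.1 dB.

5.1 dB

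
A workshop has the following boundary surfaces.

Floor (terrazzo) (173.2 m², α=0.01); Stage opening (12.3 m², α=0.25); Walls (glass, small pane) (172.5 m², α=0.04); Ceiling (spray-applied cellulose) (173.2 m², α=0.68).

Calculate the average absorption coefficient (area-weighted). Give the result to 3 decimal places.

0.244

S = Σ Sᵢ = 173.2 + 12.3 + 172.5 + 173.2 = 531.2 m².
A = 173.2*0.01 + 12.3*0.25 + 172.5*0.04 + 173.2*0.68 = 129.483 sabins.
ᾱ = A/S = 0.244.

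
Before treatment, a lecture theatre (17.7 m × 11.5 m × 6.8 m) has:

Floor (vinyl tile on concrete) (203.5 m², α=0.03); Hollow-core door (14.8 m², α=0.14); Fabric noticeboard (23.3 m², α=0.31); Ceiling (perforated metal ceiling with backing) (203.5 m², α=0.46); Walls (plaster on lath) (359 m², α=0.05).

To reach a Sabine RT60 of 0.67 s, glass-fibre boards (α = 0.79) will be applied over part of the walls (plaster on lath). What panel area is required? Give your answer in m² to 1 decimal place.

Total absorption A₁ = 203.5×0.03 + 14.8×0.14 + 23.3×0.31 + 203.5×0.46 + 359×0.05
  = 6.105 + 2.072 + 7.223 + 93.610 + 17.950 = 126.960 m² sabins.
Required A₂ = 0.161·1384.14/0.67 = 332.607 sabins.
Absorption to add: 332.607 − 126.960 = 205.647 sabins.
Each m² of panel replacing the walls (plaster on lath) adds (0.79 − 0.05) = 0.74 sabins.
Panel area = 205.647 / 0.74 = 277.9 m².

277.9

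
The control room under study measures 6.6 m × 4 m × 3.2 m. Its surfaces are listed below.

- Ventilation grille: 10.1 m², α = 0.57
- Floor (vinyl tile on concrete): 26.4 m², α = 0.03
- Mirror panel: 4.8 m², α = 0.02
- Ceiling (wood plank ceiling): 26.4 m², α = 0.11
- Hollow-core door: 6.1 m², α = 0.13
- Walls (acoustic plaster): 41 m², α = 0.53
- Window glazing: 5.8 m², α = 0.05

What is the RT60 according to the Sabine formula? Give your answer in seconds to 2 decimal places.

0.42 sec

Equivalent absorption area: A = 10.1·0.57 + 26.4·0.03 + 4.8·0.02 + 26.4·0.11 + 6.1·0.13 + 41·0.53 + 5.8·0.05 = 32.362 m².
V = 6.6·4·3.2 = 84.48 m³.
T = 0.161 V/A = 0.161·84.48/32.362 = 0.42 s.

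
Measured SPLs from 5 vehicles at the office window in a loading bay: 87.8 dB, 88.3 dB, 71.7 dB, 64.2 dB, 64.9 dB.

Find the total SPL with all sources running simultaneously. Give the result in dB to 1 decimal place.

Converting to relative power and adding: 10^(87.8/10) + 10^(88.3/10) + 10^(71.7/10) + 10^(64.2/10) + 10^(64.9/10) = 1.299e+09.
L_total = 10·log₁₀(1.299e+09) = 91.1 dB.

91.1 dB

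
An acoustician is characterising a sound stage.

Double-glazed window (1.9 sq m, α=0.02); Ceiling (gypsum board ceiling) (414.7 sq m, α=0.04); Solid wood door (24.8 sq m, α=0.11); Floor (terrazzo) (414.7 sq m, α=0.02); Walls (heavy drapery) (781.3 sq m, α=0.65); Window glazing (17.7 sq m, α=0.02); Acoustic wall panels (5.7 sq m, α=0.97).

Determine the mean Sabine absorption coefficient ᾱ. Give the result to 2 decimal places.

0.33

Total surface area S = 1660.8 sq m.
Weighted sum Σ Sα = 541.376.
ᾱ = A/S = 0.33.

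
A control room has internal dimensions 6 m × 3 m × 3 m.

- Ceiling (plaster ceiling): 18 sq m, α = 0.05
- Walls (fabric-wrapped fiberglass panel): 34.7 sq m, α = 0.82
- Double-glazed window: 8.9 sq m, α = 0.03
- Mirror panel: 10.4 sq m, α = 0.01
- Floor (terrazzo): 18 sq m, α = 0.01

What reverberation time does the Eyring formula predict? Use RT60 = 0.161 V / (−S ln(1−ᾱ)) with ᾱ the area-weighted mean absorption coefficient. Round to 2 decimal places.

0.24 s

S = Σ Sᵢ = 90.0 sq m.
Absorption A = 18×0.05 + 34.7×0.82 + 8.9×0.03 + 10.4×0.01 + 18×0.01 = 29.905 sabins.
ᾱ = 29.905 / 90.0 = 0.3323.
Eyring denominator: −S ln(1−ᾱ) = 36.352.
V = 6 × 3 × 3 = 54 m³.
T = 0.161·V/[−S·ln(1−ᾱ)] = 0.161·54/36.352 = 0.24 s.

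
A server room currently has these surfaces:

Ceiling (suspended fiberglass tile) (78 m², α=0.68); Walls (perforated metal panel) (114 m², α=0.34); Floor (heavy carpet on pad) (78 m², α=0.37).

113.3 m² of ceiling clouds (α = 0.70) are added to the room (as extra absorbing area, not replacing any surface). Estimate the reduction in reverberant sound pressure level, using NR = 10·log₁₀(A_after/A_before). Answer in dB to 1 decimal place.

2.2 dB

A_before = Σ Sᵢαᵢ = 78×0.68 + 114×0.34 + 78×0.37 = 120.660 sabins.
Treatment contributes 113.3·0.70 = 79.310 sabins.
New total A_after = 199.970 sabins.
Reduction = 10 log₁₀(A_after/A_before) = 10 log₁₀(1.6573) = 2.2 dB.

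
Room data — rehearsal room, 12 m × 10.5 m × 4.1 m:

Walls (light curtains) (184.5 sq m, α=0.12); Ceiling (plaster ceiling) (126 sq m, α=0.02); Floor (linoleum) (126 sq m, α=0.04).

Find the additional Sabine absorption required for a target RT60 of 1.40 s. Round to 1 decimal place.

Equivalent absorption area: A₁ = 184.5×0.12 + 126×0.02 + 126×0.04 = 29.700 sq m.
Target A₂ = 0.161·516.6/1.40 = 59.409 sabins (V = 516.6 m³).
ΔA = A₂ − A₁ = 59.409 − 29.700 = 29.7 sabins.

29.7 sabins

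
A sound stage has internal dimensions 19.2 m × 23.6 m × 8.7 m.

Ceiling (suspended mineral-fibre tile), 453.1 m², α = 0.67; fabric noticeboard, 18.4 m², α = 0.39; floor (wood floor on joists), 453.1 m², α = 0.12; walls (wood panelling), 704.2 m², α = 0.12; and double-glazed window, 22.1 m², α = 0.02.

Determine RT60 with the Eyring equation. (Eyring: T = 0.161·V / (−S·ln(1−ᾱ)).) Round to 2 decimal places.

Total surface area S = 453.1 + 18.4 + 453.1 + 704.2 + 22.1 = 1650.9 m².
Σ(Sᵢαᵢ) = 453.1×0.67 + 18.4×0.39 + 453.1×0.12 + 704.2×0.12 + 22.1×0.02 = 450.071.
Mean coefficient ᾱ = A/S = 0.2726.
−S·ln(1−ᾱ) = −1650.9 × ln(1 − 0.2726) = 525.446.
V = 19.2 × 23.6 × 8.7 = 3942.144 m³.
T = 0.161·V/[−S·ln(1−ᾱ)] = 0.161·3942.144/525.446 = 1.21 s.

1.21 sec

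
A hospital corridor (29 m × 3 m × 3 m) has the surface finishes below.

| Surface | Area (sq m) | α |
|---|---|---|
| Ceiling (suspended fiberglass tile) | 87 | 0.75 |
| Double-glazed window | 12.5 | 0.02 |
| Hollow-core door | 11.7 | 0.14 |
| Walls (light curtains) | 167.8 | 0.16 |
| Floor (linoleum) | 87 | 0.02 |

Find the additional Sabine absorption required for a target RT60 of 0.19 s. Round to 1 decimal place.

125.4 sabins

Total absorption A₁ = 87·0.75 + 12.5·0.02 + 11.7·0.14 + 167.8·0.16 + 87·0.02
  = 65.250 + 0.250 + 1.638 + 26.848 + 1.740 = 95.726 sq m sabins.
For T = 0.19 s, need A₂ = 0.161·V/T = 0.161·261/0.19 = 221.163 sabins.
Shortfall: 221.163 − 95.726 = 125.4 sabins.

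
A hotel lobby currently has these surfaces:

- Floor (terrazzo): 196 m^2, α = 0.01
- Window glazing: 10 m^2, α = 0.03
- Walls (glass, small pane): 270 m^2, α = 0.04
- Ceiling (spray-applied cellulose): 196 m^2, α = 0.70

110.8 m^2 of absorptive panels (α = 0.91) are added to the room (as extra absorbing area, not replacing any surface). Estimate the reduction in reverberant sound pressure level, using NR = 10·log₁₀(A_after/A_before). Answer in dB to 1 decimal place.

2.2 dB

Equivalent absorption area: A_before = 196*0.01 + 10*0.03 + 270*0.04 + 196*0.70 = 150.260 m^2.
Added absorption = 110.8 × 0.91 = 100.828 sabins.
A_after = 150.260 + 100.828 = 251.088 sabins.
NR = 10·log₁₀(251.088/150.260) = 2.2 dB.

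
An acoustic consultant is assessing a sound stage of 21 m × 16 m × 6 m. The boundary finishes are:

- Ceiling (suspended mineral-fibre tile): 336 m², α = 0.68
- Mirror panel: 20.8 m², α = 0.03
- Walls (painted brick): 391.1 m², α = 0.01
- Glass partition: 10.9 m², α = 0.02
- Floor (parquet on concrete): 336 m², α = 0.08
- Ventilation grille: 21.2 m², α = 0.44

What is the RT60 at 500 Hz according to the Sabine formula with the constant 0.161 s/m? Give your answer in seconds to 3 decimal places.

Total absorption A = 336*0.68 + 20.8*0.03 + 391.1*0.01 + 10.9*0.02 + 336*0.08 + 21.2*0.44
  = 228.480 + 0.624 + 3.911 + 0.218 + 26.880 + 9.328 = 269.441 m² sabins.
Volume V = 21 × 16 × 6 = 2016 m³.
RT60 = 0.161 · V / A = 0.161 × 2016 / 269.441 = 1.205 s.

1.205 sec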